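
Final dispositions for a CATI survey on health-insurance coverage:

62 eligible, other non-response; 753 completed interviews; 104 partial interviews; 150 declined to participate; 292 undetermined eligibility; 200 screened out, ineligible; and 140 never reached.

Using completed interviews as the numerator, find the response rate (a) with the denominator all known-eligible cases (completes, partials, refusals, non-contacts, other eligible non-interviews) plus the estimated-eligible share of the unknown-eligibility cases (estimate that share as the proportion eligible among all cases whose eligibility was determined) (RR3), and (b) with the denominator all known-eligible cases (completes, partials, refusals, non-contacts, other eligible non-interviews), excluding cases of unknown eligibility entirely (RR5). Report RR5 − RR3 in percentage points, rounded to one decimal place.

10.7

Num → 753
Determined eligible → 753 + 104 + 150 + 140 + 62 = 1209
e = 1209 / (1209 + 200) = 1209 / 1409 = 0.8581
e × U → 0.8581 × 292 = 250.57
Base → 1209 + 250.57 = 1459.57
RR3 = 753 / 1459.57 = 0.5159
Base → 753 + 104 + 150 + 140 + 62 = 1209
RR5 = 753 / 1209 = 0.6228
Difference = 62.28 − 51.59 = 10.69 percentage points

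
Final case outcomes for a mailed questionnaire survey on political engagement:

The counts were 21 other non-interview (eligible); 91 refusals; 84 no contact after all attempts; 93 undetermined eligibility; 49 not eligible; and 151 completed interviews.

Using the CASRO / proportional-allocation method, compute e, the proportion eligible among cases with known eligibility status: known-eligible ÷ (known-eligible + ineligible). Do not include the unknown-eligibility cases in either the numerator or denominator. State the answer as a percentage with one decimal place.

Known eligible = 151 + 91 + 84 + 21 = 347
e = 347 / (347 + 49) = 347 / 396 = 0.8763

87.6%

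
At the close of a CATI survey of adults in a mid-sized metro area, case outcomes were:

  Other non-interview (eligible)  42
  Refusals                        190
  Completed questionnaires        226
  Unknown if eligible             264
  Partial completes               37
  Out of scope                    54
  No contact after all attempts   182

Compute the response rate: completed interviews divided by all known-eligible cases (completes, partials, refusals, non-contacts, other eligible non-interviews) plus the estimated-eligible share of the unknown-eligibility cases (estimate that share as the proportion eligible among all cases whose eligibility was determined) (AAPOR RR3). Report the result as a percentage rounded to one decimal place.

Num → 226
Known eligible → 226 + 37 + 190 + 182 + 42 = 677
e = 677 / (677 + 54) = 677 / 731 = 0.9261
e × U → 0.9261 × 264 = 244.49
Base → 677 + 244.49 = 921.49
RR3 = 226 / 921.49 = 0.2453

24.5%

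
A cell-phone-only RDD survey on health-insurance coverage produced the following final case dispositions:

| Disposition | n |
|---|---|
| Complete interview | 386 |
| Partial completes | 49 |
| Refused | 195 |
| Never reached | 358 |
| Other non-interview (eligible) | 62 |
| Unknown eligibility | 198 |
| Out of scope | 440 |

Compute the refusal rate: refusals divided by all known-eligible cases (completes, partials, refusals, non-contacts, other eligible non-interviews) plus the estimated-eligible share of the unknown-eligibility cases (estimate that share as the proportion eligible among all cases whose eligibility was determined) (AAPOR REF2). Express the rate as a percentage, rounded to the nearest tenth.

Top = 195
Determined eligible = 386 + 49 + 195 + 358 + 62 = 1050
e = 1050 / (1050 + 440) = 1050 / 1490 = 0.7047
e × U = 0.7047 × 198 = 139.53
Denom = 1050 + 139.53 = 1189.53
REF2 = 195 / 1189.53 = 0.1639

16.4%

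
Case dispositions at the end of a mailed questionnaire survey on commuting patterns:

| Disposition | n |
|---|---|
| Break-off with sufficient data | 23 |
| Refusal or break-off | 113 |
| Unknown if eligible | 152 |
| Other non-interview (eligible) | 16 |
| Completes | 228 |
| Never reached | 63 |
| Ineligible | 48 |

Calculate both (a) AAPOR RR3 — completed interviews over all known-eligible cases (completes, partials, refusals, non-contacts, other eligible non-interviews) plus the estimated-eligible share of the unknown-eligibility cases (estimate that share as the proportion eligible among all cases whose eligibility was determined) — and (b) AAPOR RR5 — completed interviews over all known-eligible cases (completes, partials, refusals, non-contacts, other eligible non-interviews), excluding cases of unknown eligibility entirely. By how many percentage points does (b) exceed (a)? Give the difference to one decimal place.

12.2

Num → 228
Eligible (known) → 228 + 23 + 113 + 63 + 16 = 443
e = 443 / (443 + 48) = 443 / 491 = 0.9022
e × U → 0.9022 × 152 = 137.13
Base → 443 + 137.13 = 580.13
RR3 = 228 / 580.13 = 0.3930
Base → 228 + 23 + 113 + 63 + 16 = 443
RR5 = 228 / 443 = 0.5147
Difference = 51.47 − 39.30 = 12.17 percentage points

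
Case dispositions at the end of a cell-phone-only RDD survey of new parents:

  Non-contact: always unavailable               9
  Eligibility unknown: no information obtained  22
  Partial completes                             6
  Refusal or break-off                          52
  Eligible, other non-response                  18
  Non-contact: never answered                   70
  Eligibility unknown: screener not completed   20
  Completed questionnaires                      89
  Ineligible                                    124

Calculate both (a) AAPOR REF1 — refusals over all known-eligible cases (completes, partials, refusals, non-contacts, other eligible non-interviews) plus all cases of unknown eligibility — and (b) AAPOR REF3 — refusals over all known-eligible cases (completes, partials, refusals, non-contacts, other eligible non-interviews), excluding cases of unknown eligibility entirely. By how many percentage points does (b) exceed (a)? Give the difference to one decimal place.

3.1

No answer / not reached = 70 + 9 = 79
Eligibility not determined = 20 + 22 = 42
Top = 52
Denominator = 89 + 6 + 52 + 79 + 18 + 42 = 286
REF1 = 52 / 286 = 0.1818
Denominator = 89 + 6 + 52 + 79 + 18 = 244
REF3 = 52 / 244 = 0.2131
Difference = 21.31 − 18.18 = 3.13 percentage points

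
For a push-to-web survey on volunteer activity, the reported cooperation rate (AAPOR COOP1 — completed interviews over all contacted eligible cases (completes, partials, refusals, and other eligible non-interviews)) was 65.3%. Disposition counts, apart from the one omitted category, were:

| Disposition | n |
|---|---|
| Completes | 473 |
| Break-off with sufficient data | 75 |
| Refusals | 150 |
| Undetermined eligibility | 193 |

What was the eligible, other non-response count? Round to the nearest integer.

COOP1 = 473 / D = 0.653
D = 473 / 0.653 = 724.3
Remaining denominator categories sum to 698
eligible, other non-response = 724.3 − 698 ≈ 26

26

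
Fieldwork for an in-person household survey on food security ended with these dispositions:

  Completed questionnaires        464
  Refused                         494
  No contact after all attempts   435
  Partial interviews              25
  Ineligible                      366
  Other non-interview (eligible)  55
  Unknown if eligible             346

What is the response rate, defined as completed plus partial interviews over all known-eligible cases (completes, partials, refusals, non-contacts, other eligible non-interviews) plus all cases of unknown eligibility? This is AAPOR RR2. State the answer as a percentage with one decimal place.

Num → 464 + 25 = 489
Base → 464 + 25 + 494 + 435 + 55 + 346 = 1819
RR2 = 489 / 1819 = 0.2688

26.9%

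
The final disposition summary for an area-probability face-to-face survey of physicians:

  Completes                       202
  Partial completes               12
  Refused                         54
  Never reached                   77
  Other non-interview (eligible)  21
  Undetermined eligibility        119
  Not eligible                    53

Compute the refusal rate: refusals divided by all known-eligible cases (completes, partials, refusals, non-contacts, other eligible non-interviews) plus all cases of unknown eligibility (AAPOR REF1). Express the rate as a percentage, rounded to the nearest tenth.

Top = 54
Denom = 202 + 12 + 54 + 77 + 21 + 119 = 485
REF1 = 54 / 485 = 0.1113

11.1%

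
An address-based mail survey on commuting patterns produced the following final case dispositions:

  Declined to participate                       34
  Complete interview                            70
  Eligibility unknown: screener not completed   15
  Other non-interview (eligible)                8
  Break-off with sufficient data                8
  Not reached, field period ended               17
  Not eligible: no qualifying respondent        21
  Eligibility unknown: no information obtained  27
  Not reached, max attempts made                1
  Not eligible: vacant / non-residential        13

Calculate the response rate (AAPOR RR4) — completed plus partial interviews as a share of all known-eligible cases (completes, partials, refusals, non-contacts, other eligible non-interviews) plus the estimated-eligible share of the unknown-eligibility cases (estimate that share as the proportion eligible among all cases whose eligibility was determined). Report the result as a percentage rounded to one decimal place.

Non-contacts = 17 + 1 = 18
Eligibility not determined = 15 + 27 = 42
Ineligible = 21 + 13 = 34
Top: 70 + 8 = 78
Known eligible: 70 + 8 + 34 + 18 + 8 = 138
e = 138 / (138 + 34) = 138 / 172 = 0.8023
Eligible share of unknowns: 0.8023 × 42 = 33.70
Denom: 138 + 33.70 = 171.70
RR4 = 78 / 171.70 = 0.4543

45.4%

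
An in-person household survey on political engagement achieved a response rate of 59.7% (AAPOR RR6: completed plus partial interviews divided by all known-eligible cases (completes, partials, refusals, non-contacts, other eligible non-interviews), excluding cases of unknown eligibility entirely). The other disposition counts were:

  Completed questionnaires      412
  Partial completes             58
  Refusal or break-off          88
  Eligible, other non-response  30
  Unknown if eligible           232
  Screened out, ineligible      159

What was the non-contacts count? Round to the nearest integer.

199

Numerator → 412 + 58 = 470
RR6 = 470 / D = 0.597
D = 470 / 0.597 = 787.3
Other denominator terms total 588
non-contacts = 787.3 − 588 ≈ 199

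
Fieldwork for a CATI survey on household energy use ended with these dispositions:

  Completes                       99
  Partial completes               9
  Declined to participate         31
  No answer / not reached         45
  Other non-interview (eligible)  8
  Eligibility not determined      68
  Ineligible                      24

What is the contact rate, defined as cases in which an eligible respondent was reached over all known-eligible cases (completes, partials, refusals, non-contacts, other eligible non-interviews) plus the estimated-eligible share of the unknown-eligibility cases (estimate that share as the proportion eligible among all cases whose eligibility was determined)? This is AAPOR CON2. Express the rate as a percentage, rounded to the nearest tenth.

58.2%

Num = 99 + 9 + 31 + 8 = 147
Eligible (known) = 99 + 9 + 31 + 45 + 8 = 192
e = 192 / (192 + 24) = 192 / 216 = 0.8889
Eligible share of unknowns = 0.8889 × 68 = 60.45
Base = 192 + 60.45 = 252.45
CON2 = 147 / 252.45 = 0.5823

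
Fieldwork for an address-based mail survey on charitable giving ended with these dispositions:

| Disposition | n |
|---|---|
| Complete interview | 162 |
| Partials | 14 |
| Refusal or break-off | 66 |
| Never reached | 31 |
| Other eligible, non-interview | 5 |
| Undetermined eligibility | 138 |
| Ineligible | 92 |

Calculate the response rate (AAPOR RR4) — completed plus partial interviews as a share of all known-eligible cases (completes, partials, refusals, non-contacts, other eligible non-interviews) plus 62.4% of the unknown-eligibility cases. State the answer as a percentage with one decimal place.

48.3%

Numerator: 162 + 14 = 176
Determined eligible: 162 + 14 + 66 + 31 + 5 = 278
Estimated eligible among unknowns: 0.6240 × 138 = 86.11
Denom: 278 + 86.11 = 364.11
RR4 = 176 / 364.11 = 0.4834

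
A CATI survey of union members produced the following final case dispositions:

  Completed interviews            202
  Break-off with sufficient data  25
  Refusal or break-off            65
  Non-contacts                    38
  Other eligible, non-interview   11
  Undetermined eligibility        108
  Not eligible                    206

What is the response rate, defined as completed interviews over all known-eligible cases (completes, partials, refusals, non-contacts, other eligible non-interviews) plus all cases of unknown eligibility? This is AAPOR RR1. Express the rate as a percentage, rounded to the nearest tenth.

Num: 202
Denominator: 202 + 25 + 65 + 38 + 11 + 108 = 449
RR1 = 202 / 449 = 0.4499

45.0%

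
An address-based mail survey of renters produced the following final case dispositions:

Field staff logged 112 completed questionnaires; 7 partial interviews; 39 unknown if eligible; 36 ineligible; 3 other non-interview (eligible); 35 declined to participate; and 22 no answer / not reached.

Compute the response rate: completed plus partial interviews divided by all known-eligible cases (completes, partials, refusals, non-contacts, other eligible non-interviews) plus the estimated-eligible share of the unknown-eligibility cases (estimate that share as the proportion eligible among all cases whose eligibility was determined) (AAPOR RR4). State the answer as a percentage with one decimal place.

Numerator = 112 + 7 = 119
Determined eligible = 112 + 7 + 35 + 22 + 3 = 179
e = 179 / (179 + 36) = 179 / 215 = 0.8326
Estimated eligible among unknowns = 0.8326 × 39 = 32.47
Denominator = 179 + 32.47 = 211.47
RR4 = 119 / 211.47 = 0.5627

56.3%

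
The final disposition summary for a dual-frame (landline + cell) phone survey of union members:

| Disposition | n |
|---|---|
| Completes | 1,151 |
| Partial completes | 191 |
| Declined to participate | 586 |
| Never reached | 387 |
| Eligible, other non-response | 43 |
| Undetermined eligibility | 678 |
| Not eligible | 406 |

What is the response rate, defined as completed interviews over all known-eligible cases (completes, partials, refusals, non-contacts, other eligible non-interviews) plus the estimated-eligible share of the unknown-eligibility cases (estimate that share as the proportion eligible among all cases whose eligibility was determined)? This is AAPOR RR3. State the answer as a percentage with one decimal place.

39.2%

Top = 1151
Known eligible = 1151 + 191 + 586 + 387 + 43 = 2358
e = 2358 / (2358 + 406) = 2358 / 2764 = 0.8531
Eligible share of unknowns = 0.8531 × 678 = 578.40
Base = 2358 + 578.40 = 2936.40
RR3 = 1151 / 2936.40 = 0.3920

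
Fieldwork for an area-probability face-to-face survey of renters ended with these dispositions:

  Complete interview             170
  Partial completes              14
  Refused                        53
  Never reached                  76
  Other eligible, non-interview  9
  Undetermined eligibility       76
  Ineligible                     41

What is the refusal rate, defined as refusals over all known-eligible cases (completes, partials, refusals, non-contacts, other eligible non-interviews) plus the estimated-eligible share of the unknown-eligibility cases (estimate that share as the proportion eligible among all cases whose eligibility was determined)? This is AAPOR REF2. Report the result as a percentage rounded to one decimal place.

Top: 53
Known eligible: 170 + 14 + 53 + 76 + 9 = 322
e = 322 / (322 + 41) = 322 / 363 = 0.8871
e × U: 0.8871 × 76 = 67.42
Denom: 322 + 67.42 = 389.42
REF2 = 53 / 389.42 = 0.1361

13.6%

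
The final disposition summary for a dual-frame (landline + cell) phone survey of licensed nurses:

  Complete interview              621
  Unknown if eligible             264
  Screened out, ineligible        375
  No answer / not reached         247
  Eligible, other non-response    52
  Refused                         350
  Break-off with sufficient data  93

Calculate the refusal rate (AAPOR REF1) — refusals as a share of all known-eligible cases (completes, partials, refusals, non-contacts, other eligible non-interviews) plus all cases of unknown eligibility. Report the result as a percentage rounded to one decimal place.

Num = 350
Denominator = 621 + 93 + 350 + 247 + 52 + 264 = 1627
REF1 = 350 / 1627 = 0.2151

21.5%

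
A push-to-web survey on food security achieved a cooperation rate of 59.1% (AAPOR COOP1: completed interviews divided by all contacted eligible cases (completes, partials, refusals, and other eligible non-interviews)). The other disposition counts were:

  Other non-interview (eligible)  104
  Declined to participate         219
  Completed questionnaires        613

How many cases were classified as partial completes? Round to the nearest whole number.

101

COOP1 = 613 / D = 0.591
D = 613 / 0.591 = 1037.2
Remaining denominator categories sum to 936
partial completes = 1037.2 − 936 ≈ 101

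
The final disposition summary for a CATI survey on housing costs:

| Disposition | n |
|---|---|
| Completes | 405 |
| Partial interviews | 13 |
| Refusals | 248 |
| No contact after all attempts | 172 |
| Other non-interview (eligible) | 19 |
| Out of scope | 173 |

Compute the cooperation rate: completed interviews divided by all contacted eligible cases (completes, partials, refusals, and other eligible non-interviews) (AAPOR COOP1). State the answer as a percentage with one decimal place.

59.1%

Top → 405
Base → 405 + 13 + 248 + 19 = 685
COOP1 = 405 / 685 = 0.5912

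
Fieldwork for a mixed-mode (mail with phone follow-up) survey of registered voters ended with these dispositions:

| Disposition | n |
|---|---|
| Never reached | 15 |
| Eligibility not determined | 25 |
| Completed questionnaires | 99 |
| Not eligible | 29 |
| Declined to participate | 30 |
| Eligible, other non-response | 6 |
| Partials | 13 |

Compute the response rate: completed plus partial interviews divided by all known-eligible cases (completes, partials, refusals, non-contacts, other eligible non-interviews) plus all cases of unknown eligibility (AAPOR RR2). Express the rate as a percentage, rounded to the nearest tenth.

59.6%

Top: 99 + 13 = 112
Denom: 99 + 13 + 30 + 15 + 6 + 25 = 188
RR2 = 112 / 188 = 0.5957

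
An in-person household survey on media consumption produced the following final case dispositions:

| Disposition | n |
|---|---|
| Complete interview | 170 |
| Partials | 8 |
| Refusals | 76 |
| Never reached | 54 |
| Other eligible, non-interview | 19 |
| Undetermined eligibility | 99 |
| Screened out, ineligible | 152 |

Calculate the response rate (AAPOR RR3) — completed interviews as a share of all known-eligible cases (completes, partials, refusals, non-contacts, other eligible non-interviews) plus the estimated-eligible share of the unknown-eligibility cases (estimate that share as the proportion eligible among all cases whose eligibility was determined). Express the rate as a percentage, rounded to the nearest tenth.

Num = 170
Eligible (known) = 170 + 8 + 76 + 54 + 19 = 327
e = 327 / (327 + 152) = 327 / 479 = 0.6827
Estimated eligible among unknowns = 0.6827 × 99 = 67.59
Base = 327 + 67.59 = 394.59
RR3 = 170 / 394.59 = 0.4308

43.1%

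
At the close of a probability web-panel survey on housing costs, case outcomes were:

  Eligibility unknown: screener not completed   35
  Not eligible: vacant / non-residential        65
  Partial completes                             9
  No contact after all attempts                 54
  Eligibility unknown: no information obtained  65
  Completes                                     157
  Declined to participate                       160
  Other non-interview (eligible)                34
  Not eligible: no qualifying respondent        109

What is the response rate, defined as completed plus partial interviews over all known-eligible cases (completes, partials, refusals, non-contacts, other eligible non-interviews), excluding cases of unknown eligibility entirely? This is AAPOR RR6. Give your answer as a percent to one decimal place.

40.1%

Eligibility not determined = 35 + 65 = 100
Screened out, ineligible = 109 + 65 = 174
Top = 157 + 9 = 166
Denominator = 157 + 9 + 160 + 54 + 34 = 414
RR6 = 166 / 414 = 0.4010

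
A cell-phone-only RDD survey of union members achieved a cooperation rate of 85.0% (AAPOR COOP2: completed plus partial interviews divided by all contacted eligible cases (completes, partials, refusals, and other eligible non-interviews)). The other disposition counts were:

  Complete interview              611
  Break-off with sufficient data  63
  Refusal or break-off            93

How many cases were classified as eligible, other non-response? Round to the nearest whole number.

Numerator: 611 + 63 = 674
COOP2 = 674 / D = 0.850
D = 674 / 0.850 = 792.9
Other denominator terms total 767
eligible, other non-response = 792.9 − 767 ≈ 26

26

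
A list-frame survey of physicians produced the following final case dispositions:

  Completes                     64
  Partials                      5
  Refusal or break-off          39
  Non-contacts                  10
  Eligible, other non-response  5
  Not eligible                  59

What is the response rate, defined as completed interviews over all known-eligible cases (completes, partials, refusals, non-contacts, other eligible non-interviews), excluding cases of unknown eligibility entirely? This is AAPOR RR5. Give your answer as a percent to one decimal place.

52.0%

Num: 64
Denominator: 64 + 5 + 39 + 10 + 5 = 123
RR5 = 64 / 123 = 0.5203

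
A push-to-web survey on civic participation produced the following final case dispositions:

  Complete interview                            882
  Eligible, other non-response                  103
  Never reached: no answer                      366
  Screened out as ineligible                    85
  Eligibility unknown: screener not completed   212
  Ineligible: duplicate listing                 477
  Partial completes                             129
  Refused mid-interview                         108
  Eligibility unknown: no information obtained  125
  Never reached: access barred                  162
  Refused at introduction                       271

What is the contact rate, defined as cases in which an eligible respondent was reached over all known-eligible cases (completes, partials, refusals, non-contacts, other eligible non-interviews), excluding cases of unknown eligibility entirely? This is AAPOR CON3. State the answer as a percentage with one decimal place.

Refusal or break-off = 271 + 108 = 379
Never reached = 366 + 162 = 528
Eligibility not determined = 212 + 125 = 337
Not eligible = 85 + 477 = 562
Num → 882 + 129 + 379 + 103 = 1493
Denom → 882 + 129 + 379 + 528 + 103 = 2021
CON3 = 1493 / 2021 = 0.7387

73.9%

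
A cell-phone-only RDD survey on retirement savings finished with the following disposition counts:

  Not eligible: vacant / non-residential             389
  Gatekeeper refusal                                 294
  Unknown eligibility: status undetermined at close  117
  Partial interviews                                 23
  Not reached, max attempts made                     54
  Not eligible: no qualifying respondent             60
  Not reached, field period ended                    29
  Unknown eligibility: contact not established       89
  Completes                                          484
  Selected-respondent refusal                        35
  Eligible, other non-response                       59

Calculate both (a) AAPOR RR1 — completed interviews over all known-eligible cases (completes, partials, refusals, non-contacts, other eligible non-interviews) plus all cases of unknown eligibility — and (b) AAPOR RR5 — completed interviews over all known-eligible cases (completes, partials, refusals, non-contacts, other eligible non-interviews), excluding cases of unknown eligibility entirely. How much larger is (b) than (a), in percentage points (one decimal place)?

8.6

Refusal or break-off = 294 + 35 = 329
No answer / not reached = 29 + 54 = 83
Unknown if eligible = 89 + 117 = 206
Screened out, ineligible = 60 + 389 = 449
Numerator = 484
Base = 484 + 23 + 329 + 83 + 59 + 206 = 1184
RR1 = 484 / 1184 = 0.4088
Base = 484 + 23 + 329 + 83 + 59 = 978
RR5 = 484 / 978 = 0.4949
Difference = 49.49 − 40.88 = 8.61 percentage points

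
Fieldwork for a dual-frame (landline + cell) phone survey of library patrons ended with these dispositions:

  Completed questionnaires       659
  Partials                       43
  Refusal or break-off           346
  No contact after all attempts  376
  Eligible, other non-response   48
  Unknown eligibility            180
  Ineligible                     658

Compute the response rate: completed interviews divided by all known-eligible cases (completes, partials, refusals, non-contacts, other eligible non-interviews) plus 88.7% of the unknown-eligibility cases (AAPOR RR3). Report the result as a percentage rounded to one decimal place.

40.4%

Num: 659
Determined eligible: 659 + 43 + 346 + 376 + 48 = 1472
Estimated eligible among unknowns: 0.8870 × 180 = 159.66
Base: 1472 + 159.66 = 1631.66
RR3 = 659 / 1631.66 = 0.4039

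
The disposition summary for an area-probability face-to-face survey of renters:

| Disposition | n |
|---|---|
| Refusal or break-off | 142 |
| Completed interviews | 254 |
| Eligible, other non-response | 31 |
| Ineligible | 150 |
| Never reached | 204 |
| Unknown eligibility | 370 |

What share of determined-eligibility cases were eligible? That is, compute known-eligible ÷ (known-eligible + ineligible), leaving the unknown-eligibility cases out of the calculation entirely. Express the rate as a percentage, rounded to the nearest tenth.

80.8%

Determined eligible → 254 + 142 + 204 + 31 = 631
e = 631 / (631 + 150) = 631 / 781 = 0.8079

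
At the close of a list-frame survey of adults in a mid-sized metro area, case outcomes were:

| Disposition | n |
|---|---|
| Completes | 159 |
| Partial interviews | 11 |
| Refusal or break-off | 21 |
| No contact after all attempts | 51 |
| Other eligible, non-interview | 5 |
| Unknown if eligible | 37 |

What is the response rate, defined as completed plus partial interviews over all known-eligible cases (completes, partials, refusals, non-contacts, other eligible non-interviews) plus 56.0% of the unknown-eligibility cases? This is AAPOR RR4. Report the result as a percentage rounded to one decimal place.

63.5%

Numerator: 159 + 11 = 170
Eligible (known): 159 + 11 + 21 + 51 + 5 = 247
e × U: 0.5600 × 37 = 20.72
Denom: 247 + 20.72 = 267.72
RR4 = 170 / 267.72 = 0.6350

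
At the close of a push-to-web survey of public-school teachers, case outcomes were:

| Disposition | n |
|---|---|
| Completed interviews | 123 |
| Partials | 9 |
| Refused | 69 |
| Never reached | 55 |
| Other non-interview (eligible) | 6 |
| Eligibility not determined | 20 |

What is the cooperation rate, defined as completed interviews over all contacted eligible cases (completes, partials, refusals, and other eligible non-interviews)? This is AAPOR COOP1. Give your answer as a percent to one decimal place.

59.4%

Numerator: 123
Denom: 123 + 9 + 69 + 6 = 207
COOP1 = 123 / 207 = 0.5942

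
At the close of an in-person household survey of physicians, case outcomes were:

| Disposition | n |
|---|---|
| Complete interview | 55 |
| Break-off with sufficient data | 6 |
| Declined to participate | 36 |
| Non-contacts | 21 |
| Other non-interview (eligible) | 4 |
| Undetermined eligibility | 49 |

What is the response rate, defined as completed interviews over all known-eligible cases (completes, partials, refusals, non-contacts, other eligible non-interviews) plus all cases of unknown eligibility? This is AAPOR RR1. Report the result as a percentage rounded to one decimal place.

32.2%

Num → 55
Denominator → 55 + 6 + 36 + 21 + 4 + 49 = 171
RR1 = 55 / 171 = 0.3216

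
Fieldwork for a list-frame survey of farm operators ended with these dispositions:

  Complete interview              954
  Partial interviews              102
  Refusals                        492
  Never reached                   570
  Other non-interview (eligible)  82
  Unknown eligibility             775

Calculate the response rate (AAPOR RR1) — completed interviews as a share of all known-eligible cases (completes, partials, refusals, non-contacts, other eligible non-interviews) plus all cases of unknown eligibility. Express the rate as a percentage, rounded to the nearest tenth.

32.1%

Numerator → 954
Base → 954 + 102 + 492 + 570 + 82 + 775 = 2975
RR1 = 954 / 2975 = 0.3207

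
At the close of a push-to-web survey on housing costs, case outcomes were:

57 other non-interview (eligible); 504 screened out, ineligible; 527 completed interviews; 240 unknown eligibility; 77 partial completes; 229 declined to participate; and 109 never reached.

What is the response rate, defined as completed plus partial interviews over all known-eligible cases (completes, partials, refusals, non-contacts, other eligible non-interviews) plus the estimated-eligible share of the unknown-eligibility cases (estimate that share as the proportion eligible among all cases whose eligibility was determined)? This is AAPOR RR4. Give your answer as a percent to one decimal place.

Num → 527 + 77 = 604
Determined eligible → 527 + 77 + 229 + 109 + 57 = 999
e = 999 / (999 + 504) = 999 / 1503 = 0.6647
Estimated eligible among unknowns → 0.6647 × 240 = 159.53
Denom → 999 + 159.53 = 1158.53
RR4 = 604 / 1158.53 = 0.5214

52.1%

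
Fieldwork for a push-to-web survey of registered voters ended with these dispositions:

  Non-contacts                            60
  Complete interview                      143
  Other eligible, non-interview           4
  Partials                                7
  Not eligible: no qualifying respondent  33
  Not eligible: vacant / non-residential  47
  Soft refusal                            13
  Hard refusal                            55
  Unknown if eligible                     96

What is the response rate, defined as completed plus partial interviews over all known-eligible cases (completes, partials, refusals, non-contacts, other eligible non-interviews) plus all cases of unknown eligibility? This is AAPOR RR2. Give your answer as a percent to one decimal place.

39.7%

Declined to participate = 55 + 13 = 68
Ineligible = 33 + 47 = 80
Top = 143 + 7 = 150
Denominator = 143 + 7 + 68 + 60 + 4 + 96 = 378
RR2 = 150 / 378 = 0.3968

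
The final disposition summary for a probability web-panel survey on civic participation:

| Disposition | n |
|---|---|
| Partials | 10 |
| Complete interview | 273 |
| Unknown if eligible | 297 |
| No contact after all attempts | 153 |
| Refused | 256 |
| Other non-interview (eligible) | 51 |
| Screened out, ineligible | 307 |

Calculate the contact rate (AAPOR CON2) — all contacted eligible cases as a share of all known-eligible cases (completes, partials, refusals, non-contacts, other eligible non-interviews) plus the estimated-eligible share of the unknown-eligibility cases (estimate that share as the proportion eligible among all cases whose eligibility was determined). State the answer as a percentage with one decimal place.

Numerator: 273 + 10 + 256 + 51 = 590
Known eligible: 273 + 10 + 256 + 153 + 51 = 743
e = 743 / (743 + 307) = 743 / 1050 = 0.7076
e × U: 0.7076 × 297 = 210.16
Denominator: 743 + 210.16 = 953.16
CON2 = 590 / 953.16 = 0.6190

61.9%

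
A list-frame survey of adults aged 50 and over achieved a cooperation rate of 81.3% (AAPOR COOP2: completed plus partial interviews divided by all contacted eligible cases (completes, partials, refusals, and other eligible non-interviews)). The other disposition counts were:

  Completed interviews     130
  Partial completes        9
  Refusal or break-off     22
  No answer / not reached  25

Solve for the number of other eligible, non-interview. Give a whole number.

Top = 130 + 9 = 139
COOP2 = 139 / D = 0.813
D = 139 / 0.813 = 171.0
Remaining denominator categories sum to 161
other eligible, non-interview = 171.0 − 161 ≈ 10

10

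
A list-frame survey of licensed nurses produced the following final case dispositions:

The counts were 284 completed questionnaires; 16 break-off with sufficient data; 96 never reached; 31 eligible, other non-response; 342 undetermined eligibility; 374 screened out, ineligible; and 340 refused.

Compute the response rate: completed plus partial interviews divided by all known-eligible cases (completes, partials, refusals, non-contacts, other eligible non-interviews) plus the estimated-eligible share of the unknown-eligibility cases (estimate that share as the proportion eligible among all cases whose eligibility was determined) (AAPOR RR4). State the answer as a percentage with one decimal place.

30.1%

Numerator = 284 + 16 = 300
Known eligible = 284 + 16 + 340 + 96 + 31 = 767
e = 767 / (767 + 374) = 767 / 1141 = 0.6722
Eligible share of unknowns = 0.6722 × 342 = 229.89
Base = 767 + 229.89 = 996.89
RR4 = 300 / 996.89 = 0.3009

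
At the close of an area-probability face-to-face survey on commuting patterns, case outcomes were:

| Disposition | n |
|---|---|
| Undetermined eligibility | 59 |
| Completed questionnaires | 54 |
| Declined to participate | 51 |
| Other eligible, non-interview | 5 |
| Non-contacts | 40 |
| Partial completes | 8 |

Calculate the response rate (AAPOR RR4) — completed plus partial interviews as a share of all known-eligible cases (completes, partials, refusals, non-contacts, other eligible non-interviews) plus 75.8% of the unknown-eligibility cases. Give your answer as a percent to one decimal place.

30.6%

Num → 54 + 8 = 62
Known eligible → 54 + 8 + 51 + 40 + 5 = 158
Eligible share of unknowns → 0.7580 × 59 = 44.72
Base → 158 + 44.72 = 202.72
RR4 = 62 / 202.72 = 0.3058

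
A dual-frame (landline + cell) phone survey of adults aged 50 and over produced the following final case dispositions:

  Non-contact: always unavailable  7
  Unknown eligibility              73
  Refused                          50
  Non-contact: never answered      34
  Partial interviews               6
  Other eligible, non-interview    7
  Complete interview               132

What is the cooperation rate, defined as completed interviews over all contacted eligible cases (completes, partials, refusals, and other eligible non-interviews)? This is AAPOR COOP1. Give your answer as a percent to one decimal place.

No answer / not reached = 34 + 7 = 41
Top: 132
Base: 132 + 6 + 50 + 7 = 195
COOP1 = 132 / 195 = 0.6769

67.7%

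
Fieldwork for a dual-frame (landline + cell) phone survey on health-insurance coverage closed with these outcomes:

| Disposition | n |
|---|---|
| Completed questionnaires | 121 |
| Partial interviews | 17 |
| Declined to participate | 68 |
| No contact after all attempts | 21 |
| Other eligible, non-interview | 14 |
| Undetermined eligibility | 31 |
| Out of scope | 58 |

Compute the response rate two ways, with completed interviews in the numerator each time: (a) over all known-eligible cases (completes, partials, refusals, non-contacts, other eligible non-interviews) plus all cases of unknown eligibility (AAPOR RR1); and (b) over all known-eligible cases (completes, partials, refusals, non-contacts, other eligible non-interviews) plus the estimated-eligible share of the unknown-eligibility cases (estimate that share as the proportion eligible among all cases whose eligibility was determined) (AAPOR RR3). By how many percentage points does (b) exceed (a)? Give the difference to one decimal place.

Num → 121
Denominator → 121 + 17 + 68 + 21 + 14 + 31 = 272
RR1 = 121 / 272 = 0.4449
Known eligible → 121 + 17 + 68 + 21 + 14 = 241
e = 241 / (241 + 58) = 241 / 299 = 0.8060
e × U → 0.8060 × 31 = 24.99
Denominator → 241 + 24.99 = 265.99
RR3 = 121 / 265.99 = 0.4549
Difference = 45.49 − 44.49 = 1.00 percentage points

1.0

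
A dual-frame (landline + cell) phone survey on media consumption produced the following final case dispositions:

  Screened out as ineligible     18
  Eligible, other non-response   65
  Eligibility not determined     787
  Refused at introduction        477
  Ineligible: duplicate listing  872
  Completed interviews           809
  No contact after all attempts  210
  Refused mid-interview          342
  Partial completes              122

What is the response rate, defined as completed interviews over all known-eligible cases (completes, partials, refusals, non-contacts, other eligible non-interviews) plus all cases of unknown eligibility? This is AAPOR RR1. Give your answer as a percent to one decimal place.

28.8%

Refusal or break-off = 477 + 342 = 819
Ineligible = 18 + 872 = 890
Num = 809
Denom = 809 + 122 + 819 + 210 + 65 + 787 = 2812
RR1 = 809 / 2812 = 0.2877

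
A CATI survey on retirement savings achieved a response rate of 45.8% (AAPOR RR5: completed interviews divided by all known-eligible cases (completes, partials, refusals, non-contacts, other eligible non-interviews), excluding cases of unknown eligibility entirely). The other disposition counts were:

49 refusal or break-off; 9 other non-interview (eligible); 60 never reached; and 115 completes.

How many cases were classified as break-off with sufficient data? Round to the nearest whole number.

RR5 = 115 / D = 0.458
D = 115 / 0.458 = 251.1
Rest of base = 233
break-off with sufficient data = 251.1 − 233 ≈ 18

18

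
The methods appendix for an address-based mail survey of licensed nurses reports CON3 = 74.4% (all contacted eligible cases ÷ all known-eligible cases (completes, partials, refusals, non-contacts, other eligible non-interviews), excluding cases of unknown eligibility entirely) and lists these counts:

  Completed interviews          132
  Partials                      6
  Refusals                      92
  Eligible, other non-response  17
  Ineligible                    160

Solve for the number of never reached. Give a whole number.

85

Num → 132 + 6 + 92 + 17 = 247
CON3 = 247 / D = 0.744
D = 247 / 0.744 = 332.0
Rest of base = 247
never reached = 332.0 − 247 ≈ 85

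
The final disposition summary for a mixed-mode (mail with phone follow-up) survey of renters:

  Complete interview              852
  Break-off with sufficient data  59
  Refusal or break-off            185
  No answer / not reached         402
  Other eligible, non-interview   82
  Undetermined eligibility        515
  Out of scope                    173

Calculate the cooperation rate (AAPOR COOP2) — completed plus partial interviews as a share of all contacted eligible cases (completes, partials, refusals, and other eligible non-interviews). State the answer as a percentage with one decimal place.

77.3%

Num → 852 + 59 = 911
Denom → 852 + 59 + 185 + 82 = 1178
COOP2 = 911 / 1178 = 0.7733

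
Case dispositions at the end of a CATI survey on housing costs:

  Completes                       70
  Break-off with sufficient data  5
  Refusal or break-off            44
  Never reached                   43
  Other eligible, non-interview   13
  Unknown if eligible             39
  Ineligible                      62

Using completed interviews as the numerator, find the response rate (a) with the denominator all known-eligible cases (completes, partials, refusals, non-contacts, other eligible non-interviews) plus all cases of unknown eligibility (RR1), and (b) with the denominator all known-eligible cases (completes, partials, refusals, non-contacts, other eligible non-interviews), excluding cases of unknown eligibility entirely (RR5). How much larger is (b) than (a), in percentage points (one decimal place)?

Numerator = 70
Base = 70 + 5 + 44 + 43 + 13 + 39 = 214
RR1 = 70 / 214 = 0.3271
Base = 70 + 5 + 44 + 43 + 13 = 175
RR5 = 70 / 175 = 0.4000
Difference = 40.00 − 32.71 = 7.29 percentage points

7.3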